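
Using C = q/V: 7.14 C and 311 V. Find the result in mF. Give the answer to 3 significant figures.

(7.14) / (311) = 0.022958 F

23.0 mF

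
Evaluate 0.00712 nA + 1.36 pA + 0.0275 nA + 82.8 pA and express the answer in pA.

118.78 pA

In pA:
  0.00712 nA = 0.00712 × 10³ pA = 7.12
  1.36 pA → 1.36
  0.0275 nA = 0.0275 × 10³ pA = 27.5
  82.8 pA → 82.8
Sum: 7.12 + 1.36 + 27.5 + 82.8 = 118.78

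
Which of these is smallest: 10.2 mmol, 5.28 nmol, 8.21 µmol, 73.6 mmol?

10.2 mmol = 0.0102 mol
5.28 nmol = 0.00000000528 mol
8.21 µmol = 0.00000821 mol
73.6 mmol = 0.0736 mol

5.28 nmol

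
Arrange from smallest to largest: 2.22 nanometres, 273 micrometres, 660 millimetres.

2.22 nanometres = 0.00000000222 metres
273 micrometres = 0.000273 metres
660 millimetres = 0.66 metres

2.22 nanometres < 273 micrometres < 660 millimetres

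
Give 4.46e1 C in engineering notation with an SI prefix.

44.6 C

= 44.6 C; mantissa already in [1, 1000).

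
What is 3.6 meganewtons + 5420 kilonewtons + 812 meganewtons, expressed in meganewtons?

821.02 meganewtons

In meganewtons:
  3.6 meganewtons → 3.6
  5420 kilonewtons = 5420 × 10⁻³ meganewtons = 5.42
  812 meganewtons → 812
Sum: 3.6 + 5.42 + 812 = 821.02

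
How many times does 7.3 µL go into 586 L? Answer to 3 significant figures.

80300000

(586) / (7.3 × 10⁻⁶) = 80.27 × 10⁶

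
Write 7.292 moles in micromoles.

(no prefix) = 10⁰, micro = 10⁻⁶; factor is 10⁶.
7.292 × 10⁶ = 7292000

7292000 micromoles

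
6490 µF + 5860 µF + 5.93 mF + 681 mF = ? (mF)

In mF:
  6490 µF = 6490 × 10^-3 mF = 6.49
  5860 µF = 5860 × 10^-3 mF = 5.86
  5.93 mF → 5.93
  681 mF → 681
Sum: 6.49 + 5.86 + 5.93 + 681 = 699.28

699.28 mF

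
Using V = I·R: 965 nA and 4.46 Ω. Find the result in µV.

4.3039 µV

965e-9 × 4.46 = 4303.9e-9 V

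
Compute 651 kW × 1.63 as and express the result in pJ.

651 × 10^3 × 1.63 × 10^-18 = 1061.13 × 10^-15 J

1.06113 pJ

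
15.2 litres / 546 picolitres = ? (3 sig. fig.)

27800000000

(15.2) / (546 × 10⁻¹²) = 0.02784 × 10¹²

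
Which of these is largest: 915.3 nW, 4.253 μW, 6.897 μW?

6.897 μW

915.3 nW = 0.0000009153 W
4.253 μW = 0.000004253 W
6.897 μW = 0.000006897 W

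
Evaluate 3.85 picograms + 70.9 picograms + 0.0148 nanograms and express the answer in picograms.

89.55 picograms

In picograms:
  3.85 picograms → 3.85
  70.9 picograms → 70.9
  0.0148 nanograms = 0.0148 × 10³ picograms = 14.8
Sum: 3.85 + 70.9 + 14.8 = 89.55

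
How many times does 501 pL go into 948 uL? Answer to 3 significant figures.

(948 × 10⁻⁶) / (501 × 10⁻¹²) = 1.892 × 10⁶

1890000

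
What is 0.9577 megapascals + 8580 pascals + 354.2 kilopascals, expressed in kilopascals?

1320.48 kilopascals

In kilopascals:
  0.9577 megapascals = 0.9577 × 10^3 kilopascals = 957.7
  8580 pascals = 8580 × 10^-3 kilopascals = 8.58
  354.2 kilopascals → 354.2
Sum: 957.7 + 8.58 + 354.2 = 1320.48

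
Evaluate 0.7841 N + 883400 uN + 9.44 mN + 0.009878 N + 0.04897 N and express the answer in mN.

In mN:
  0.7841 N = 0.7841e3 mN = 784.1
  883400 uN = 883400e-3 mN = 883.4
  9.44 mN → 9.44
  0.009878 N = 0.009878e3 mN = 9.878
  0.04897 N = 0.04897e3 mN = 48.97
Sum: 784.1 + 883.4 + 9.44 + 9.878 + 48.97 = 1735.788

1735.788 mN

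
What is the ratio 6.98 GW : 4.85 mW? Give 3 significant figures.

1440000000000

(6.98 × 10⁹) / (4.85 × 10⁻³) = 1.439 × 10¹²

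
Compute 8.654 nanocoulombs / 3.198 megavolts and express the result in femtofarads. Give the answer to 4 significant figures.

(8.654 × 10^-9) / (3.198 × 10^6) = 2.70607 × 10^-15 F

2.706 femtofarads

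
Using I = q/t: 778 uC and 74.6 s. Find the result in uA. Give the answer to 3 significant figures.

(778e-6) / (74.6) = 10.429e-6 A

10.4 uA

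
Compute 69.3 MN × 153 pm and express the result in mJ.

10.6029 mJ

69.3e6 × 153e-12 = 10602.9e-6 J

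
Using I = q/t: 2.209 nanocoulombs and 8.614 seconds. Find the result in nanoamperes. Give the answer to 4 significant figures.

0.2564 nanoamperes

(2.209 × 10^-9) / (8.614) = 0.256443 × 10^-9 A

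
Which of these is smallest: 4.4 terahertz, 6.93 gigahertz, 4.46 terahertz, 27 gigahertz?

4.4 terahertz = 4400000000000 hertz
6.93 gigahertz = 6930000000 hertz
4.46 terahertz = 4460000000000 hertz
27 gigahertz = 27000000000 hertz

6.93 gigahertz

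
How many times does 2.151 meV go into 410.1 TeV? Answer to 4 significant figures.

190700000000000000

(410.1e12) / (2.151e-3) = 190.66e15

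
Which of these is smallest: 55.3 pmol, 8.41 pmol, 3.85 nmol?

55.3 pmol = 0.0000000000553 mol
8.41 pmol = 0.00000000000841 mol
3.85 nmol = 0.00000000385 mol

8.41 pmol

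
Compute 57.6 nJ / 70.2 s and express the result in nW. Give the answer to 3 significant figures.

(57.6e-9) / (70.2) = 0.82051e-9 W

0.821 nW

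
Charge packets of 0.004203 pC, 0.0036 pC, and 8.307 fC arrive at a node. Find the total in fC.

16.11 fC

In fC:
  0.004203 pC = 0.004203e3 fC = 4.203
  0.0036 pC = 0.0036e3 fC = 3.6
  8.307 fC → 8.307
Sum: 4.203 + 3.6 + 8.307 = 16.11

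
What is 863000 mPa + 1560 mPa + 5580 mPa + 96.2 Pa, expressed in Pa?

In Pa:
  863000 mPa = 863000 × 10⁻³ Pa = 863
  1560 mPa = 1560 × 10⁻³ Pa = 1.56
  5580 mPa = 5580 × 10⁻³ Pa = 5.58
  96.2 Pa → 96.2
Sum: 863 + 1.56 + 5.58 + 96.2 = 966.34

966.34 Pa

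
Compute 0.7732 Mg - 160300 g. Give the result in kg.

612.9 kg

In kg:
  0.7732 Mg = 0.7732 × 10^3 kg = 773.2
  160300 g = 160300 × 10^-3 kg = 160.3
Difference: 773.2 - 160.3 = 612.9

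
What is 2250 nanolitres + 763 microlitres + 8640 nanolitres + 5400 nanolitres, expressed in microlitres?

779.29 microlitres

In microlitres:
  2250 nanolitres = 2250 × 10⁻³ microlitres = 2.25
  763 microlitres → 763
  8640 nanolitres = 8640 × 10⁻³ microlitres = 8.64
  5400 nanolitres = 5400 × 10⁻³ microlitres = 5.4
Sum: 2.25 + 763 + 8.64 + 5.4 = 779.29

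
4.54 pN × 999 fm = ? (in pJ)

0.00000000000453546 pJ

4.54e-12 × 999e-15 = 4535.46e-27 J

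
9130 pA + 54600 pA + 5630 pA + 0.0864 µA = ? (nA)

In nA:
  9130 pA = 9130 × 10^-3 nA = 9.13
  54600 pA = 54600 × 10^-3 nA = 54.6
  5630 pA = 5630 × 10^-3 nA = 5.63
  0.0864 µA = 0.0864 × 10^3 nA = 86.4
Sum: 9.13 + 54.6 + 5.63 + 86.4 = 155.76

155.76 nA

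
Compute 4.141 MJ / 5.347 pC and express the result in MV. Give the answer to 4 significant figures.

(4.141 × 10⁶) / (5.347 × 10⁻¹²) = 0.774453 × 10¹⁸ V

774500000000 MV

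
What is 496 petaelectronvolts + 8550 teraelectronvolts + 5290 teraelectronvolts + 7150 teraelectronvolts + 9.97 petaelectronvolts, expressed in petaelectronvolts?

In petaelectronvolts:
  496 petaelectronvolts → 496
  8550 teraelectronvolts = 8550 × 10⁻³ petaelectronvolts = 8.55
  5290 teraelectronvolts = 5290 × 10⁻³ petaelectronvolts = 5.29
  7150 teraelectronvolts = 7150 × 10⁻³ petaelectronvolts = 7.15
  9.97 petaelectronvolts → 9.97
Sum: 496 + 8.55 + 5.29 + 7.15 + 9.97 = 526.96

526.96 petaelectronvolts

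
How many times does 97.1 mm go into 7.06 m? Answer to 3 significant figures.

72.7

(7.06) / (97.1e-3) = 0.07271e3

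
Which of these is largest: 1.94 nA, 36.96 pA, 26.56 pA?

1.94 nA

1.94 nA = 0.00000000194 A
36.96 pA = 0.00000000003696 A
26.56 pA = 0.00000000002656 A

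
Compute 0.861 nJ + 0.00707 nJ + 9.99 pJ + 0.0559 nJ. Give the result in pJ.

933.96 pJ

In pJ:
  0.861 nJ = 0.861e3 pJ = 861
  0.00707 nJ = 0.00707e3 pJ = 7.07
  9.99 pJ → 9.99
  0.0559 nJ = 0.0559e3 pJ = 55.9
Sum: 861 + 7.07 + 9.99 + 55.9 = 933.96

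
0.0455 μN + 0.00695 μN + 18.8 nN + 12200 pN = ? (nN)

83.45 nN

In nN:
  0.0455 μN = 0.0455 × 10^3 nN = 45.5
  0.00695 μN = 0.00695 × 10^3 nN = 6.95
  18.8 nN → 18.8
  12200 pN = 12200 × 10^-3 nN = 12.2
Sum: 45.5 + 6.95 + 18.8 + 12.2 = 83.45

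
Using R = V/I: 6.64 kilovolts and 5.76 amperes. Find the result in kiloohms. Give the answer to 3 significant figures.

1.15 kiloohms

(6.64e3) / (5.76) = 1.1528e3 Ω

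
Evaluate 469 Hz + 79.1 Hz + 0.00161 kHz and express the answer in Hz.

In Hz:
  469 Hz → 469
  79.1 Hz → 79.1
  0.00161 kHz = 0.00161 × 10^3 Hz = 1.61
Sum: 469 + 79.1 + 1.61 = 549.71

549.71 Hz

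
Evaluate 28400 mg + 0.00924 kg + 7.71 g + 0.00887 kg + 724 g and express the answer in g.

778.22 g

In g:
  28400 mg = 28400 × 10⁻³ g = 28.4
  0.00924 kg = 0.00924 × 10³ g = 9.24
  7.71 g → 7.71
  0.00887 kg = 0.00887 × 10³ g = 8.87
  724 g → 724
Sum: 28.4 + 9.24 + 7.71 + 8.87 + 724 = 778.22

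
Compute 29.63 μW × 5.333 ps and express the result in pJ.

0.00015801679 pJ

29.63e-6 × 5.333e-12 = 158.01679e-18 J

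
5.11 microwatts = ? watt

0.00000511 watts

micro = 10⁻⁶, (no prefix) = 10⁰; factor is 10⁻⁶.
5.11 × 10⁻⁶ = 0.00000511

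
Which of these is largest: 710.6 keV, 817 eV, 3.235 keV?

710.6 keV

710.6 keV = 710600 eV
817 eV = 817 eV
3.235 keV = 3235 eV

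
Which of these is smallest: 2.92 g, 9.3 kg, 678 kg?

2.92 g

2.92 g = 2.92 g
9.3 kg = 9300 g
678 kg = 678000 g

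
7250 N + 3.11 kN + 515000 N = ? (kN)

In kN:
  7250 N = 7250 × 10⁻³ kN = 7.25
  3.11 kN → 3.11
  515000 N = 515000 × 10⁻³ kN = 515
Sum: 7.25 + 3.11 + 515 = 525.36

525.36 kN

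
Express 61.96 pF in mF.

0.00000006196 mF

pico = 10^-12, milli = 10^-3; factor is 10^-9.
61.96 × 10^-9 = 0.00000006196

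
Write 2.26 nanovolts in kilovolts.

nano = 10⁻⁹, kilo = 10³; factor is 10⁻¹².
2.26 × 10⁻¹² = 0.00000000000226

0.00000000000226 kilovolts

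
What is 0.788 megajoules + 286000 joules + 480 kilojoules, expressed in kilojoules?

1554 kilojoules

In kilojoules:
  0.788 megajoules = 0.788 × 10^3 kilojoules = 788
  286000 joules = 286000 × 10^-3 kilojoules = 286
  480 kilojoules → 480
Sum: 788 + 286 + 480 = 1554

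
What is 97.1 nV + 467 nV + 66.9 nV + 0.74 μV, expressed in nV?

1371 nV

In nV:
  97.1 nV → 97.1
  467 nV → 467
  66.9 nV → 66.9
  0.74 μV = 0.74 × 10³ nV = 740
Sum: 97.1 + 467 + 66.9 + 740 = 1371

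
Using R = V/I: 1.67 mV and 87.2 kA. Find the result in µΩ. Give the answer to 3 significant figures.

0.0192 µΩ

(1.67 × 10^-3) / (87.2 × 10^3) = 0.019151 × 10^-6 Ω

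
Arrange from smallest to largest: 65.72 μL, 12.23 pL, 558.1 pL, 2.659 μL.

12.23 pL < 558.1 pL < 2.659 μL < 65.72 μL

65.72 μL = 0.00006572 L
12.23 pL = 0.00000000001223 L
558.1 pL = 0.0000000005581 L
2.659 μL = 0.000002659 L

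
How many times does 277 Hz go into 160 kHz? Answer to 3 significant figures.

578

(160 × 10^3) / (277) = 0.5776 × 10^3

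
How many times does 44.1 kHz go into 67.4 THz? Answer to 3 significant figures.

(67.4e12) / (44.1e3) = 1.528e9

1530000000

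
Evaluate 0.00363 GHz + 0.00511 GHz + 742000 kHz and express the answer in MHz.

750.74 MHz

In MHz:
  0.00363 GHz = 0.00363e3 MHz = 3.63
  0.00511 GHz = 0.00511e3 MHz = 5.11
  742000 kHz = 742000e-3 MHz = 742
Sum: 3.63 + 5.11 + 742 = 750.74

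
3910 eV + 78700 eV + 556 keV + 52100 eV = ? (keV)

In keV:
  3910 eV = 3910 × 10^-3 keV = 3.91
  78700 eV = 78700 × 10^-3 keV = 78.7
  556 keV → 556
  52100 eV = 52100 × 10^-3 keV = 52.1
Sum: 3.91 + 78.7 + 556 + 52.1 = 690.71

690.71 keV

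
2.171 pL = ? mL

pico = 10^-12, milli = 10^-3; factor is 10^-9.
2.171 × 10^-9 = 0.000000002171

0.000000002171 mL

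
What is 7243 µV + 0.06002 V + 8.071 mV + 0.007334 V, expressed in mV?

In mV:
  7243 µV = 7243 × 10^-3 mV = 7.243
  0.06002 V = 0.06002 × 10^3 mV = 60.02
  8.071 mV → 8.071
  0.007334 V = 0.007334 × 10^3 mV = 7.334
Sum: 7.243 + 60.02 + 8.071 + 7.334 = 82.668

82.668 mV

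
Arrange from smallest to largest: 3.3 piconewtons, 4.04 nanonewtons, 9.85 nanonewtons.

3.3 piconewtons = 0.0000000000033 newtons
4.04 nanonewtons = 0.00000000404 newtons
9.85 nanonewtons = 0.00000000985 newtons

3.3 piconewtons < 4.04 nanonewtons < 9.85 nanonewtons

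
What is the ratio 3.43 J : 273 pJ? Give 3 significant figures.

12600000000

(3.43) / (273 × 10⁻¹²) = 0.01256 × 10¹²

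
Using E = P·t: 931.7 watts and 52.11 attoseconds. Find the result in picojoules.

0.048550887 picojoules

931.7 × 52.11 × 10⁻¹⁸ = 48550.887 × 10⁻¹⁸ J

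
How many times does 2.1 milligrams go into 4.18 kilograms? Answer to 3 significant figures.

(4.18 × 10^3) / (2.1 × 10^-3) = 1.99 × 10^6

1990000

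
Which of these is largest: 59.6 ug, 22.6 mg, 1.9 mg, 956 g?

956 g

59.6 ug = 0.0000596 g
22.6 mg = 0.0226 g
1.9 mg = 0.0019 g
956 g = 956 g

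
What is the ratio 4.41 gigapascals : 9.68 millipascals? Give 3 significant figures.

456000000000

(4.41e9) / (9.68e-3) = 0.4556e12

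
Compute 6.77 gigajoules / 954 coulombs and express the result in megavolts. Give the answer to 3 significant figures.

7.10 megavolts

(6.77 × 10^9) / (954) = 0.0070964 × 10^9 V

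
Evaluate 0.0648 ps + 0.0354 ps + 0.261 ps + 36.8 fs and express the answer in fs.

398 fs

In fs:
  0.0648 ps = 0.0648 × 10³ fs = 64.8
  0.0354 ps = 0.0354 × 10³ fs = 35.4
  0.261 ps = 0.261 × 10³ fs = 261
  36.8 fs → 36.8
Sum: 64.8 + 35.4 + 261 + 36.8 = 398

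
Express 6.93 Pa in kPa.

(no prefix) = 10⁰, kilo = 10³; factor is 10⁻³.
6.93 × 10⁻³ = 0.00693

0.00693 kPa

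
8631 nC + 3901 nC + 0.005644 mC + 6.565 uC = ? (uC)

24.741 uC

In uC:
  8631 nC = 8631e-3 uC = 8.631
  3901 nC = 3901e-3 uC = 3.901
  0.005644 mC = 0.005644e3 uC = 5.644
  6.565 uC → 6.565
Sum: 8.631 + 3.901 + 5.644 + 6.565 = 24.741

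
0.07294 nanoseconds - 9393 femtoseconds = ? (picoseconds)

63.547 picoseconds

In picoseconds:
  0.07294 nanoseconds = 0.07294e3 picoseconds = 72.94
  9393 femtoseconds = 9393e-3 picoseconds = 9.393
Difference: 72.94 - 9.393 = 63.547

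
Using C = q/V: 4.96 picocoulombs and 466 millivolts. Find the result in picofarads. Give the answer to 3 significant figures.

10.6 picofarads

(4.96 × 10⁻¹²) / (466 × 10⁻³) = 0.010644 × 10⁻⁹ F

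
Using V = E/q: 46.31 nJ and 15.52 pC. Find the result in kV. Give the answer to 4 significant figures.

2.984 kV

(46.31e-9) / (15.52e-12) = 2.98389e3 V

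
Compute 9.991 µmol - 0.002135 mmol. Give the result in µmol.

7.856 µmol

In µmol:
  9.991 µmol → 9.991
  0.002135 mmol = 0.002135 × 10^3 µmol = 2.135
Difference: 9.991 - 2.135 = 7.856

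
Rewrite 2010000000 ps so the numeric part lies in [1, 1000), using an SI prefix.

= 2.01 × 10^-3 s; 10^-3 is milli.

2.01 ms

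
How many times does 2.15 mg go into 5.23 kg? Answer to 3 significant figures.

2430000

(5.23e3) / (2.15e-3) = 2.433e6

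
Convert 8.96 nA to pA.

nano = 10⁻⁹, pico = 10⁻¹²; factor is 10³.
8.96 × 10³ = 8960

8960 pA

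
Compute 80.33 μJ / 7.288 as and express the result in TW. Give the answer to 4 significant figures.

(80.33 × 10^-6) / (7.288 × 10^-18) = 11.0222 × 10^12 W

11.02 TW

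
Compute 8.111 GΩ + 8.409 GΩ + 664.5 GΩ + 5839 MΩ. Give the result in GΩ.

686.859 GΩ

In GΩ:
  8.111 GΩ → 8.111
  8.409 GΩ → 8.409
  664.5 GΩ → 664.5
  5839 MΩ = 5839 × 10^-3 GΩ = 5.839
Sum: 8.111 + 8.409 + 664.5 + 5.839 = 686.859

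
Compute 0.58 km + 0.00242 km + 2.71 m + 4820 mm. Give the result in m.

589.95 m

In m:
  0.58 km = 0.58e3 m = 580
  0.00242 km = 0.00242e3 m = 2.42
  2.71 m → 2.71
  4820 mm = 4820e-3 m = 4.82
Sum: 580 + 2.42 + 2.71 + 4.82 = 589.95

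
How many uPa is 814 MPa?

814000000000000 uPa

mega = 10^6, micro = 10^-6; factor is 10^12.
814 × 10^12 = 814000000000000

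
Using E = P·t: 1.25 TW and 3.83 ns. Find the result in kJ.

1.25 × 10¹² × 3.83 × 10⁻⁹ = 4.7875 × 10³ J

4.7875 kJ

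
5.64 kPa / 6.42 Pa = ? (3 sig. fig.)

879

(5.64 × 10³) / (6.42) = 0.8785 × 10³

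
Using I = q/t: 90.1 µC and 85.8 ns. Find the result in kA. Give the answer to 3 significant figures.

1.05 kA

(90.1 × 10^-6) / (85.8 × 10^-9) = 1.0501 × 10^3 A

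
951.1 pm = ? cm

pico = 1e-12, centi = 1e-2; factor is 1e-10.
951.1 × 1e-10 = 0.00000009511

0.00000009511 cm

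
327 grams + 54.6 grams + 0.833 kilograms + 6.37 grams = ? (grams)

1220.97 grams

In grams:
  327 grams → 327
  54.6 grams → 54.6
  0.833 kilograms = 0.833 × 10^3 grams = 833
  6.37 grams → 6.37
Sum: 327 + 54.6 + 833 + 6.37 = 1220.97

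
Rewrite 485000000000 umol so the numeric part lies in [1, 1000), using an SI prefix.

= 485e3 mol; 1e3 is kilo.

485 kmol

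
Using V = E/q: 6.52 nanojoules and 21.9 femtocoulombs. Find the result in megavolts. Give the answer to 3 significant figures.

(6.52e-9) / (21.9e-15) = 0.29772e6 V

0.298 megavolts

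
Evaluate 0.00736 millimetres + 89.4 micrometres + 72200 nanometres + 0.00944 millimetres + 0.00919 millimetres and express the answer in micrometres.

In micrometres:
  0.00736 millimetres = 0.00736e3 micrometres = 7.36
  89.4 micrometres → 89.4
  72200 nanometres = 72200e-3 micrometres = 72.2
  0.00944 millimetres = 0.00944e3 micrometres = 9.44
  0.00919 millimetres = 0.00919e3 micrometres = 9.19
Sum: 7.36 + 89.4 + 72.2 + 9.44 + 9.19 = 187.59

187.59 micrometres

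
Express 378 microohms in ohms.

micro = 10^-6, (no prefix) = 10^0; factor is 10^-6.
378 × 10^-6 = 0.000378

0.000378 ohms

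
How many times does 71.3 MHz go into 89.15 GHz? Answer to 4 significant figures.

1250

(89.15 × 10^9) / (71.3 × 10^6) = 1.2504 × 10^3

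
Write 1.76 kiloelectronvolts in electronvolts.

1760 electronvolts

kilo = 10³, (no prefix) = 10⁰; factor is 10³.
1.76 × 10³ = 1760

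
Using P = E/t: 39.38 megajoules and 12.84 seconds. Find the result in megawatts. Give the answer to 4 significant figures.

3.067 megawatts

(39.38 × 10⁶) / (12.84) = 3.06698 × 10⁶ W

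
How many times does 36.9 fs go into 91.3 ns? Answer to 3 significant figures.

(91.3 × 10⁻⁹) / (36.9 × 10⁻¹⁵) = 2.474 × 10⁶

2470000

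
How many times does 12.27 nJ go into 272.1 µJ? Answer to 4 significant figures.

(272.1e-6) / (12.27e-9) = 22.176e3

22180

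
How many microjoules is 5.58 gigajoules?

giga = 1e9, micro = 1e-6; factor is 1e15.
5.58 × 1e15 = 5580000000000000

5580000000000000 microjoules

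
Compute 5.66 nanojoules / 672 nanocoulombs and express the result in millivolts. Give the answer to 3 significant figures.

(5.66e-9) / (672e-9) = 0.0084226 V

8.42 millivolts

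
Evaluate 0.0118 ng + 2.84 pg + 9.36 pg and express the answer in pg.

24 pg

In pg:
  0.0118 ng = 0.0118e3 pg = 11.8
  2.84 pg → 2.84
  9.36 pg → 9.36
Sum: 11.8 + 2.84 + 9.36 = 24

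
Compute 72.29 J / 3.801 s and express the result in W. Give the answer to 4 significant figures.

19.02 W

(72.29) / (3.801) = 19.0187 W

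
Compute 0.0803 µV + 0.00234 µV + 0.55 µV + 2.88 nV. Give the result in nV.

635.52 nV

In nV:
  0.0803 µV = 0.0803e3 nV = 80.3
  0.00234 µV = 0.00234e3 nV = 2.34
  0.55 µV = 0.55e3 nV = 550
  2.88 nV → 2.88
Sum: 80.3 + 2.34 + 550 + 2.88 = 635.52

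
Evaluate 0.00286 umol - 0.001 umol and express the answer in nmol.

1.86 nmol

In nmol:
  0.00286 umol = 0.00286e3 nmol = 2.86
  0.001 umol = 0.001e3 nmol = 1
Difference: 2.86 - 1 = 1.86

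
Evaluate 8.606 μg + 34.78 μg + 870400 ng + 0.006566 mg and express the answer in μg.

920.352 μg

In μg:
  8.606 μg → 8.606
  34.78 μg → 34.78
  870400 ng = 870400 × 10^-3 μg = 870.4
  0.006566 mg = 0.006566 × 10^3 μg = 6.566
Sum: 8.606 + 34.78 + 870.4 + 6.566 = 920.352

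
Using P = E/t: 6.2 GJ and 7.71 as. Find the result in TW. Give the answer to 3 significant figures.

(6.2e9) / (7.71e-18) = 0.80415e27 W

804000000000000 TW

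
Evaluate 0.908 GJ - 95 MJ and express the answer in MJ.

813 MJ

In MJ:
  0.908 GJ = 0.908 × 10³ MJ = 908
  95 MJ → 95
Difference: 908 - 95 = 813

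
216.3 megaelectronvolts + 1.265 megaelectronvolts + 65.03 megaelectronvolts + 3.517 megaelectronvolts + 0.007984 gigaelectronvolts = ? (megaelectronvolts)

In megaelectronvolts:
  216.3 megaelectronvolts → 216.3
  1.265 megaelectronvolts → 1.265
  65.03 megaelectronvolts → 65.03
  3.517 megaelectronvolts → 3.517
  0.007984 gigaelectronvolts = 0.007984 × 10^3 megaelectronvolts = 7.984
Sum: 216.3 + 1.265 + 65.03 + 3.517 + 7.984 = 294.096

294.096 megaelectronvolts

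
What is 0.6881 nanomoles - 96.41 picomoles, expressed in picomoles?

591.69 picomoles

In picomoles:
  0.6881 nanomoles = 0.6881e3 picomoles = 688.1
  96.41 picomoles → 96.41
Difference: 688.1 - 96.41 = 591.69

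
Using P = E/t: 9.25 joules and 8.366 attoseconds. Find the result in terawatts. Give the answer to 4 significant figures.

1106000 terawatts

(9.25) / (8.366e-18) = 1.10567e18 W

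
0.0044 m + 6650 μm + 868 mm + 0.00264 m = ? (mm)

In mm:
  0.0044 m = 0.0044 × 10³ mm = 4.4
  6650 μm = 6650 × 10⁻³ mm = 6.65
  868 mm → 868
  0.00264 m = 0.00264 × 10³ mm = 2.64
Sum: 4.4 + 6.65 + 868 + 2.64 = 881.69

881.69 mm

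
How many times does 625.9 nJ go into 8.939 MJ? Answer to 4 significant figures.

14280000000000

(8.939e6) / (625.9e-9) = 0.014282e15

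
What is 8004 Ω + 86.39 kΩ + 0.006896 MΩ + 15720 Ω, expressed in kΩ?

117.01 kΩ

In kΩ:
  8004 Ω = 8004e-3 kΩ = 8.004
  86.39 kΩ → 86.39
  0.006896 MΩ = 0.006896e3 kΩ = 6.896
  15720 Ω = 15720e-3 kΩ = 15.72
Sum: 8.004 + 86.39 + 6.896 + 15.72 = 117.01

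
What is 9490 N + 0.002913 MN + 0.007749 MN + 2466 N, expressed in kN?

22.618 kN

In kN:
  9490 N = 9490e-3 kN = 9.49
  0.002913 MN = 0.002913e3 kN = 2.913
  0.007749 MN = 0.007749e3 kN = 7.749
  2466 N = 2466e-3 kN = 2.466
Sum: 9.49 + 2.913 + 7.749 + 2.466 = 22.618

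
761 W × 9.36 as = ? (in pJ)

761 × 9.36 × 10^-18 = 7122.96 × 10^-18 J

0.00712296 pJ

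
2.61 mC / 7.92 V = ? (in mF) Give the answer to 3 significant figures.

0.330 mF

(2.61e-3) / (7.92) = 0.32955e-3 F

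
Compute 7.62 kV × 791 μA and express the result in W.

6.02742 W

7.62 × 10³ × 791 × 10⁻⁶ = 6027.42 × 10⁻³ W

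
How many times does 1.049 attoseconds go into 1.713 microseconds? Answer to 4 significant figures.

(1.713 × 10⁻⁶) / (1.049 × 10⁻¹⁸) = 1.633 × 10¹²

1633000000000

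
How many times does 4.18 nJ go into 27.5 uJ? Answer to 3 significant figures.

6580

(27.5 × 10⁻⁶) / (4.18 × 10⁻⁹) = 6.579 × 10³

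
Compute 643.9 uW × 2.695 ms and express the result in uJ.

643.9 × 10^-6 × 2.695 × 10^-3 = 1735.3105 × 10^-9 J

1.7353105 uJ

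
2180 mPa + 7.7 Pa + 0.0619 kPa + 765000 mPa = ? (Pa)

836.78 Pa

In Pa:
  2180 mPa = 2180 × 10⁻³ Pa = 2.18
  7.7 Pa → 7.7
  0.0619 kPa = 0.0619 × 10³ Pa = 61.9
  765000 mPa = 765000 × 10⁻³ Pa = 765
Sum: 2.18 + 7.7 + 61.9 + 765 = 836.78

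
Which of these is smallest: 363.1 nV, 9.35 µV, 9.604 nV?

363.1 nV = 0.0000003631 V
9.35 µV = 0.00000935 V
9.604 nV = 0.000000009604 V

9.604 nV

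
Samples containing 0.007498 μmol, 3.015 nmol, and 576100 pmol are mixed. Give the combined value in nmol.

586.613 nmol

In nmol:
  0.007498 μmol = 0.007498 × 10³ nmol = 7.498
  3.015 nmol → 3.015
  576100 pmol = 576100 × 10⁻³ nmol = 576.1
Sum: 7.498 + 3.015 + 576.1 = 586.613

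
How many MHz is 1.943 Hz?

0.000001943 MHz

(no prefix) = 10⁰, mega = 10⁶; factor is 10⁻⁶.
1.943 × 10⁻⁶ = 0.000001943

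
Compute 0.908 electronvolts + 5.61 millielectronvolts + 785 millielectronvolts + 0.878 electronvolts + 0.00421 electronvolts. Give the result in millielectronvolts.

In millielectronvolts:
  0.908 electronvolts = 0.908e3 millielectronvolts = 908
  5.61 millielectronvolts → 5.61
  785 millielectronvolts → 785
  0.878 electronvolts = 0.878e3 millielectronvolts = 878
  0.00421 electronvolts = 0.00421e3 millielectronvolts = 4.21
Sum: 908 + 5.61 + 785 + 878 + 4.21 = 2580.82

2580.82 millielectronvolts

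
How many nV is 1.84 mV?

milli = 10⁻³, nano = 10⁻⁹; factor is 10⁶.
1.84 × 10⁶ = 1840000

1840000 nV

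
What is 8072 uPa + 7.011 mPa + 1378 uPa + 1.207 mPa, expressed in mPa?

17.668 mPa

In mPa:
  8072 uPa = 8072 × 10^-3 mPa = 8.072
  7.011 mPa → 7.011
  1378 uPa = 1378 × 10^-3 mPa = 1.378
  1.207 mPa → 1.207
Sum: 8.072 + 7.011 + 1.378 + 1.207 = 17.668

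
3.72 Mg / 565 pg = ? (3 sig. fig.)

(3.72e6) / (565e-12) = 0.006584e18

6580000000000000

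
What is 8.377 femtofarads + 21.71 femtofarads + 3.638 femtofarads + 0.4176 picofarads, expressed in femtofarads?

In femtofarads:
  8.377 femtofarads → 8.377
  21.71 femtofarads → 21.71
  3.638 femtofarads → 3.638
  0.4176 picofarads = 0.4176 × 10³ femtofarads = 417.6
Sum: 8.377 + 21.71 + 3.638 + 417.6 = 451.325

451.325 femtofarads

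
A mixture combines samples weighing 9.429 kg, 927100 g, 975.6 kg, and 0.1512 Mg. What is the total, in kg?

2063.329 kg

In kg:
  9.429 kg → 9.429
  927100 g = 927100e-3 kg = 927.1
  975.6 kg → 975.6
  0.1512 Mg = 0.1512e3 kg = 151.2
Sum: 9.429 + 927.1 + 975.6 + 151.2 = 2063.329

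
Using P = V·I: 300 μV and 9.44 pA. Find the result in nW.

300 × 10^-6 × 9.44 × 10^-12 = 2832 × 10^-18 W

0.000002832 nW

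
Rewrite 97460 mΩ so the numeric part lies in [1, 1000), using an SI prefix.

97.46 Ω

= 97.46 Ω; mantissa already in [1, 1000).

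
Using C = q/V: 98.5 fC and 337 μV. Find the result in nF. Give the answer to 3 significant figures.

0.292 nF

(98.5 × 10^-15) / (337 × 10^-6) = 0.29228 × 10^-9 F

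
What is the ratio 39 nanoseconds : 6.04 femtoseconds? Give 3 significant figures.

(39 × 10⁻⁹) / (6.04 × 10⁻¹⁵) = 6.457 × 10⁶

6460000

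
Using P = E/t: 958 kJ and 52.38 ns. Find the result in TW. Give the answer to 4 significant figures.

18.29 TW

(958 × 10^3) / (52.38 × 10^-9) = 18.2894 × 10^12 W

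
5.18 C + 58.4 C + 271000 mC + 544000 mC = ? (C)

878.58 C

In C:
  5.18 C → 5.18
  58.4 C → 58.4
  271000 mC = 271000 × 10⁻³ C = 271
  544000 mC = 544000 × 10⁻³ C = 544
Sum: 5.18 + 58.4 + 271 + 544 = 878.58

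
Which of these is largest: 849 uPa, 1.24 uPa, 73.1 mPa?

849 uPa = 0.000849 Pa
1.24 uPa = 0.00000124 Pa
73.1 mPa = 0.0731 Pa

73.1 mPa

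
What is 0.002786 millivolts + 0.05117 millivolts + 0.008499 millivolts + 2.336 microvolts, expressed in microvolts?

64.791 microvolts

In microvolts:
  0.002786 millivolts = 0.002786 × 10^3 microvolts = 2.786
  0.05117 millivolts = 0.05117 × 10^3 microvolts = 51.17
  0.008499 millivolts = 0.008499 × 10^3 microvolts = 8.499
  2.336 microvolts → 2.336
Sum: 2.786 + 51.17 + 8.499 + 2.336 = 64.791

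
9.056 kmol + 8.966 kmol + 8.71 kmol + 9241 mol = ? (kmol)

35.973 kmol

In kmol:
  9.056 kmol → 9.056
  8.966 kmol → 8.966
  8.71 kmol → 8.71
  9241 mol = 9241e-3 kmol = 9.241
Sum: 9.056 + 8.966 + 8.71 + 9.241 = 35.973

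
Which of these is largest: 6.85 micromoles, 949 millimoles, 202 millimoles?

949 millimoles

6.85 micromoles = 0.00000685 moles
949 millimoles = 0.949 moles
202 millimoles = 0.202 moles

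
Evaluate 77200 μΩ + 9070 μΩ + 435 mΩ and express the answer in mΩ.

In mΩ:
  77200 μΩ = 77200 × 10⁻³ mΩ = 77.2
  9070 μΩ = 9070 × 10⁻³ mΩ = 9.07
  435 mΩ → 435
Sum: 77.2 + 9.07 + 435 = 521.27

521.27 mΩ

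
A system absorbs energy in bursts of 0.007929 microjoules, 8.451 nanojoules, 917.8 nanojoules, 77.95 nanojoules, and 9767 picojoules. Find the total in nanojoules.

1021.897 nanojoules

In nanojoules:
  0.007929 microjoules = 0.007929 × 10^3 nanojoules = 7.929
  8.451 nanojoules → 8.451
  917.8 nanojoules → 917.8
  77.95 nanojoules → 77.95
  9767 picojoules = 9767 × 10^-3 nanojoules = 9.767
Sum: 7.929 + 8.451 + 917.8 + 77.95 + 9.767 = 1021.897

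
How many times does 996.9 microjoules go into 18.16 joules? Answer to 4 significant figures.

(18.16) / (996.9e-6) = 0.018216e6

18220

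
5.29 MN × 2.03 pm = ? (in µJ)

10.7387 µJ

5.29e6 × 2.03e-12 = 10.7387e-6 J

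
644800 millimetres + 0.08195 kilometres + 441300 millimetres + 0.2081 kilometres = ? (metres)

1376.15 metres

In metres:
  644800 millimetres = 644800 × 10^-3 metres = 644.8
  0.08195 kilometres = 0.08195 × 10^3 metres = 81.95
  441300 millimetres = 441300 × 10^-3 metres = 441.3
  0.2081 kilometres = 0.2081 × 10^3 metres = 208.1
Sum: 644.8 + 81.95 + 441.3 + 208.1 = 1376.15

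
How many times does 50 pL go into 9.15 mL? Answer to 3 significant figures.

183000000

(9.15 × 10⁻³) / (50 × 10⁻¹²) = 0.183 × 10⁹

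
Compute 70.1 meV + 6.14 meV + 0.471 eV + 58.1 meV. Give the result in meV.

In meV:
  70.1 meV → 70.1
  6.14 meV → 6.14
  0.471 eV = 0.471 × 10³ meV = 471
  58.1 meV → 58.1
Sum: 70.1 + 6.14 + 471 + 58.1 = 605.34

605.34 meV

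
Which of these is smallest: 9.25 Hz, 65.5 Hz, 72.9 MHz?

9.25 Hz = 9.25 Hz
65.5 Hz = 65.5 Hz
72.9 MHz = 72900000 Hz

9.25 Hz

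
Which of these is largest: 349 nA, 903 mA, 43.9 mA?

903 mA

349 nA = 0.000000349 A
903 mA = 0.903 A
43.9 mA = 0.0439 A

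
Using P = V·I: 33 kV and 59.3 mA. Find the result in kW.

33 × 10³ × 59.3 × 10⁻³ = 1956.9 W

1.9569 kW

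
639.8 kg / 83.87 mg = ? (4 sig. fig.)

(639.8 × 10^3) / (83.87 × 10^-3) = 7.6285 × 10^6

7628000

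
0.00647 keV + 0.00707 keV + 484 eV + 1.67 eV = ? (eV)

499.21 eV

In eV:
  0.00647 keV = 0.00647e3 eV = 6.47
  0.00707 keV = 0.00707e3 eV = 7.07
  484 eV → 484
  1.67 eV → 1.67
Sum: 6.47 + 7.07 + 484 + 1.67 = 499.21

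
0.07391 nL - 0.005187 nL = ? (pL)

In pL:
  0.07391 nL = 0.07391 × 10³ pL = 73.91
  0.005187 nL = 0.005187 × 10³ pL = 5.187
Difference: 73.91 - 5.187 = 68.723

68.723 pL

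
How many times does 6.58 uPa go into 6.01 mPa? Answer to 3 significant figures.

(6.01 × 10⁻³) / (6.58 × 10⁻⁶) = 0.9134 × 10³

913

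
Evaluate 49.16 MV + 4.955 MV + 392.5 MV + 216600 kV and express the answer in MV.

663.215 MV

In MV:
  49.16 MV → 49.16
  4.955 MV → 4.955
  392.5 MV → 392.5
  216600 kV = 216600 × 10^-3 MV = 216.6
Sum: 49.16 + 4.955 + 392.5 + 216.6 = 663.215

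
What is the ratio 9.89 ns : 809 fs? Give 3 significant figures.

(9.89 × 10^-9) / (809 × 10^-15) = 0.01222 × 10^6

12200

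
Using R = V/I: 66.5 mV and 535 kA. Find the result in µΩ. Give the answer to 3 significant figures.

(66.5 × 10⁻³) / (535 × 10³) = 0.1243 × 10⁻⁶ Ω

0.124 µΩ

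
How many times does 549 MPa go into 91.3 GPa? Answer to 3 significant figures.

166

(91.3e9) / (549e6) = 0.1663e3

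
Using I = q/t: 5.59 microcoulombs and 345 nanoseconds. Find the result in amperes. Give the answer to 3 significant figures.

16.2 amperes

(5.59 × 10⁻⁶) / (345 × 10⁻⁹) = 0.016203 × 10³ A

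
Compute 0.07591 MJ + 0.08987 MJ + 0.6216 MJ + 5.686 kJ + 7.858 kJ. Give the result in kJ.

In kJ:
  0.07591 MJ = 0.07591e3 kJ = 75.91
  0.08987 MJ = 0.08987e3 kJ = 89.87
  0.6216 MJ = 0.6216e3 kJ = 621.6
  5.686 kJ → 5.686
  7.858 kJ → 7.858
Sum: 75.91 + 89.87 + 621.6 + 5.686 + 7.858 = 800.924

800.924 kJ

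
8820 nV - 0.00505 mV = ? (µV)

In µV:
  8820 nV = 8820e-3 µV = 8.82
  0.00505 mV = 0.00505e3 µV = 5.05
Difference: 8.82 - 5.05 = 3.77

3.77 µV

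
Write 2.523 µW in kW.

0.000000002523 kW

micro = 10^-6, kilo = 10^3; factor is 10^-9.
2.523 × 10^-9 = 0.000000002523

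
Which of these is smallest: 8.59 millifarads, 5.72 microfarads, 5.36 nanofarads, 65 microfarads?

8.59 millifarads = 0.00859 farads
5.72 microfarads = 0.00000572 farads
5.36 nanofarads = 0.00000000536 farads
65 microfarads = 0.000065 farads

5.36 nanofarads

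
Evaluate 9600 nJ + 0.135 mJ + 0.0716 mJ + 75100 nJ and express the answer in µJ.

291.3 µJ

In µJ:
  9600 nJ = 9600e-3 µJ = 9.6
  0.135 mJ = 0.135e3 µJ = 135
  0.0716 mJ = 0.0716e3 µJ = 71.6
  75100 nJ = 75100e-3 µJ = 75.1
Sum: 9.6 + 135 + 71.6 + 75.1 = 291.3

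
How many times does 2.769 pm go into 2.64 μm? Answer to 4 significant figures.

953400

(2.64 × 10⁻⁶) / (2.769 × 10⁻¹²) = 0.95341 × 10⁶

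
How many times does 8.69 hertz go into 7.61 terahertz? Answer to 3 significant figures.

(7.61 × 10¹²) / (8.69) = 0.8757 × 10¹²

876000000000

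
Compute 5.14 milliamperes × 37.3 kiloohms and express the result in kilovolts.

0.191722 kilovolts

5.14 × 10^-3 × 37.3 × 10^3 = 191.722 V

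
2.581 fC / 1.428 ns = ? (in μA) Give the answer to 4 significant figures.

1.807 μA

(2.581 × 10^-15) / (1.428 × 10^-9) = 1.80742 × 10^-6 A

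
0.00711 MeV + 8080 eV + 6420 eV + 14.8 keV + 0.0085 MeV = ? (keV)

44.91 keV

In keV:
  0.00711 MeV = 0.00711 × 10^3 keV = 7.11
  8080 eV = 8080 × 10^-3 keV = 8.08
  6420 eV = 6420 × 10^-3 keV = 6.42
  14.8 keV → 14.8
  0.0085 MeV = 0.0085 × 10^3 keV = 8.5
Sum: 7.11 + 8.08 + 6.42 + 14.8 + 8.5 = 44.91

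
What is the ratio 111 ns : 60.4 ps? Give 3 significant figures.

1840

(111 × 10^-9) / (60.4 × 10^-12) = 1.838 × 10^3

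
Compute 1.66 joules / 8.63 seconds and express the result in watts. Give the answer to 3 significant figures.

(1.66) / (8.63) = 0.19235 W

0.192 watts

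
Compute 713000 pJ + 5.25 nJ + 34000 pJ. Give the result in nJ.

In nJ:
  713000 pJ = 713000e-3 nJ = 713
  5.25 nJ → 5.25
  34000 pJ = 34000e-3 nJ = 34
Sum: 713 + 5.25 + 34 = 752.25

752.25 nJ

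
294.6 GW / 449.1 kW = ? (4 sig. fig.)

(294.6 × 10^9) / (449.1 × 10^3) = 0.65598 × 10^6

656000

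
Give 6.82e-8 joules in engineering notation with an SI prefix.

68.2 nanojoules

= 68.2e-9 joules; 1e-9 is nano.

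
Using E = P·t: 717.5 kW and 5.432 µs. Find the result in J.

3.89746 J

717.5 × 10^3 × 5.432 × 10^-6 = 3897.46 × 10^-3 J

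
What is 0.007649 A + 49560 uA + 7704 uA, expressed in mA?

64.913 mA

In mA:
  0.007649 A = 0.007649e3 mA = 7.649
  49560 uA = 49560e-3 mA = 49.56
  7704 uA = 7704e-3 mA = 7.704
Sum: 7.649 + 49.56 + 7.704 = 64.913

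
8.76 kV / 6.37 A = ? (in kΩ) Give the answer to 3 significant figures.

(8.76 × 10^3) / (6.37) = 1.3752 × 10^3 Ω

1.38 kΩ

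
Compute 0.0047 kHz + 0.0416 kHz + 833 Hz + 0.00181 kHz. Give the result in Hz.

In Hz:
  0.0047 kHz = 0.0047 × 10³ Hz = 4.7
  0.0416 kHz = 0.0416 × 10³ Hz = 41.6
  833 Hz → 833
  0.00181 kHz = 0.00181 × 10³ Hz = 1.81
Sum: 4.7 + 41.6 + 833 + 1.81 = 881.11

881.11 Hz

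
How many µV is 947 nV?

0.947 µV

nano = 10^-9, micro = 10^-6; factor is 10^-3.
947 × 10^-3 = 0.947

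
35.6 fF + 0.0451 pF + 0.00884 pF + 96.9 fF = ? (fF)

186.44 fF

In fF:
  35.6 fF → 35.6
  0.0451 pF = 0.0451e3 fF = 45.1
  0.00884 pF = 0.00884e3 fF = 8.84
  96.9 fF → 96.9
Sum: 35.6 + 45.1 + 8.84 + 96.9 = 186.44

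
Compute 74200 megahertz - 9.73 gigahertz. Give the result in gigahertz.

In gigahertz:
  74200 megahertz = 74200e-3 gigahertz = 74.2
  9.73 gigahertz → 9.73
Difference: 74.2 - 9.73 = 64.47

64.47 gigahertz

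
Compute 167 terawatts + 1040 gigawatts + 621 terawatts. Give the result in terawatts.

In terawatts:
  167 terawatts → 167
  1040 gigawatts = 1040 × 10^-3 terawatts = 1.04
  621 terawatts → 621
Sum: 167 + 1.04 + 621 = 789.04

789.04 terawatts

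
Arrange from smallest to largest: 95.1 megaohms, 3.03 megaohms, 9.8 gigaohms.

95.1 megaohms = 95100000 ohms
3.03 megaohms = 3030000 ohms
9.8 gigaohms = 9800000000 ohms

3.03 megaohms < 95.1 megaohms < 9.8 gigaohms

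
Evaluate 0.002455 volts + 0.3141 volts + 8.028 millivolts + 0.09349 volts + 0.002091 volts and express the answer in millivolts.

420.164 millivolts

In millivolts:
  0.002455 volts = 0.002455 × 10^3 millivolts = 2.455
  0.3141 volts = 0.3141 × 10^3 millivolts = 314.1
  8.028 millivolts → 8.028
  0.09349 volts = 0.09349 × 10^3 millivolts = 93.49
  0.002091 volts = 0.002091 × 10^3 millivolts = 2.091
Sum: 2.455 + 314.1 + 8.028 + 93.49 + 2.091 = 420.164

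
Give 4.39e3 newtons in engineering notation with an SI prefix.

= 4.39e3 newtons; 1e3 is kilo.

4.39 kilonewtons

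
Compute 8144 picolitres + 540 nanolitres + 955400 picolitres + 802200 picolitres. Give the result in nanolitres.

In nanolitres:
  8144 picolitres = 8144 × 10^-3 nanolitres = 8.144
  540 nanolitres → 540
  955400 picolitres = 955400 × 10^-3 nanolitres = 955.4
  802200 picolitres = 802200 × 10^-3 nanolitres = 802.2
Sum: 8.144 + 540 + 955.4 + 802.2 = 2305.744

2305.744 nanolitres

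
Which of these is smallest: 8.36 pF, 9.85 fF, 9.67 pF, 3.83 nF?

8.36 pF = 0.00000000000836 F
9.85 fF = 0.00000000000000985 F
9.67 pF = 0.00000000000967 F
3.83 nF = 0.00000000383 F

9.85 fF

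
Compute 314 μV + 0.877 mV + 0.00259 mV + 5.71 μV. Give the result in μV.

1199.3 μV

In μV:
  314 μV → 314
  0.877 mV = 0.877 × 10³ μV = 877
  0.00259 mV = 0.00259 × 10³ μV = 2.59
  5.71 μV → 5.71
Sum: 314 + 877 + 2.59 + 5.71 = 1199.3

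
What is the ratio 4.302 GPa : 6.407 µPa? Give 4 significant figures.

(4.302 × 10^9) / (6.407 × 10^-6) = 0.67145 × 10^15

671500000000000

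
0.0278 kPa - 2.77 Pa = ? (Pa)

25.03 Pa

In Pa:
  0.0278 kPa = 0.0278 × 10^3 Pa = 27.8
  2.77 Pa → 2.77
Difference: 27.8 - 2.77 = 25.03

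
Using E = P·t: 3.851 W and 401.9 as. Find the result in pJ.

3.851 × 401.9e-18 = 1547.7169e-18 J

0.0015477169 pJ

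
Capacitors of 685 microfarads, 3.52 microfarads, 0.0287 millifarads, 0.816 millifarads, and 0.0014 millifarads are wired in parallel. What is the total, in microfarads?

In microfarads:
  685 microfarads → 685
  3.52 microfarads → 3.52
  0.0287 millifarads = 0.0287 × 10^3 microfarads = 28.7
  0.816 millifarads = 0.816 × 10^3 microfarads = 816
  0.0014 millifarads = 0.0014 × 10^3 microfarads = 1.4
Sum: 685 + 3.52 + 28.7 + 816 + 1.4 = 1534.62

1534.62 microfarads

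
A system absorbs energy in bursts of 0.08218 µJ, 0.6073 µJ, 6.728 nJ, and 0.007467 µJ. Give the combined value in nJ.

703.675 nJ

In nJ:
  0.08218 µJ = 0.08218 × 10^3 nJ = 82.18
  0.6073 µJ = 0.6073 × 10^3 nJ = 607.3
  6.728 nJ → 6.728
  0.007467 µJ = 0.007467 × 10^3 nJ = 7.467
Sum: 82.18 + 607.3 + 6.728 + 7.467 = 703.675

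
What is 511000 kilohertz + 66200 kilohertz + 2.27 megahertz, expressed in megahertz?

579.47 megahertz

In megahertz:
  511000 kilohertz = 511000 × 10^-3 megahertz = 511
  66200 kilohertz = 66200 × 10^-3 megahertz = 66.2
  2.27 megahertz → 2.27
Sum: 511 + 66.2 + 2.27 = 579.47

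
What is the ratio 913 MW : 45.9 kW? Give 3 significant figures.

19900

(913 × 10⁶) / (45.9 × 10³) = 19.89 × 10³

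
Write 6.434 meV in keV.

milli = 1e-3, kilo = 1e3; factor is 1e-6.
6.434 × 1e-6 = 0.000006434

0.000006434 keV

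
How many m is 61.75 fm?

femto = 1e-15, (no prefix) = 1e0; factor is 1e-15.
61.75 × 1e-15 = 0.00000000000006175

0.00000000000006175 m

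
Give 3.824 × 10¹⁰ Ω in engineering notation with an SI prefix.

= 38.24 × 10⁹ Ω; 10⁹ is giga.

38.24 GΩ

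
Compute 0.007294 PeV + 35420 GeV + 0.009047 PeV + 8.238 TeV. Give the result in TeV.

59.999 TeV

In TeV:
  0.007294 PeV = 0.007294 × 10³ TeV = 7.294
  35420 GeV = 35420 × 10⁻³ TeV = 35.42
  0.009047 PeV = 0.009047 × 10³ TeV = 9.047
  8.238 TeV → 8.238
Sum: 7.294 + 35.42 + 9.047 + 8.238 = 59.999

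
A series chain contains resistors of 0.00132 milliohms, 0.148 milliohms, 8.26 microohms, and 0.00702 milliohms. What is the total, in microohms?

164.6 microohms

In microohms:
  0.00132 milliohms = 0.00132 × 10³ microohms = 1.32
  0.148 milliohms = 0.148 × 10³ microohms = 148
  8.26 microohms → 8.26
  0.00702 milliohms = 0.00702 × 10³ microohms = 7.02
Sum: 1.32 + 148 + 8.26 + 7.02 = 164.6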